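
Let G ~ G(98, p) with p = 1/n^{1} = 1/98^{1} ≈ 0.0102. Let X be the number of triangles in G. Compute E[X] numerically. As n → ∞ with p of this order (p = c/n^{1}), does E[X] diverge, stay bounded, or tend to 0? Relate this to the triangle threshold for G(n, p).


Number of potential triangles: C(98, 3) = 152096.
Each occurs with probability p³ ≈ (0.0102)³ ≈ 1.06248e-06.
By linearity: E[X] = C(98, 3)·p³ ≈ 152096 · 1.06248e-06 ≈ 0.162.
Here α = 1, so p = 1/n is exactly at the triangle threshold p ~ 1/n. Asymptotically E[X] → c³/6 = 1³/6 = 1/6 ≈ 0.167, a bounded constant. In this regime the triangle count is asymptotically Poisson(c³/6).

E[X] ≈ 0.162; in regime p = Θ(1/n^{1}) E[X] stays bounded (at the triangle threshold p ~ 1/n).


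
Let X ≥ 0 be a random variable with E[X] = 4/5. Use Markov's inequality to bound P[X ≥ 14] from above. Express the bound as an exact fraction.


μ = E[X] = 4/5, a = 14.
Markov: P[X ≥ 14] ≤ μ/a = (4/5)/14 = 2/35.
Numerically: ≈ 0.05714.
(Since a = 14 > μ = 0.80000, the bound 2/35 is < 1 and informative.)

P[X ≥ 14] ≤ 2/35 ≈ 0.05714.


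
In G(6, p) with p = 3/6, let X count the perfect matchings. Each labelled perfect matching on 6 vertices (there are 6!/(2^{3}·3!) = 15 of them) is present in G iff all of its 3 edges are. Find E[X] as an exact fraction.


K_6 has 6!/(2^{3}·3!) = 15 labelled perfect matchings.
For each such perfect matching H, let X_H = 1 if all 3 edges of H are present in G. Then P[X_H = 1] = p^{3} = (1/2)^{3} = 1/8.
By linearity of expectation: E[X] = Σ_H E[X_H] = 15 · p^{3} = 15 · 1/8 = 15/8.
Numerically: E[X] ≈ 1.88.

E[X] = 15 · (1/2)^{3} = 15/8 ≈ 1.88.


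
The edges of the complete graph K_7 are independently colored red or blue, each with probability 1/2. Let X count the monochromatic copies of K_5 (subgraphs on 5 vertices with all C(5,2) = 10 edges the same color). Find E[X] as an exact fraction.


Let X = Σ_S X_S over the C(7, 5) = 21 subsets S of size 5, where X_S = 1 if the K_5 on S is monochromatic.
For a fixed S, the K_5 on S has C(5, 2) = 10 edges. P[all 10 edges red] = (1/2)^10, and likewise for blue, so P[monochromatic] = 2·(1/2)^10 = 2^{1 − 10} = 1/512.
By linearity: E[X] = C(7, 5) · 2^{1 − 10} = 21 · 1/512 = 21/512.
Numerically: E[X] ≈ 0.041016.

E[X] = C(7,5)·2^(1−C(5,2)) = 21/512 ≈ 0.041016.


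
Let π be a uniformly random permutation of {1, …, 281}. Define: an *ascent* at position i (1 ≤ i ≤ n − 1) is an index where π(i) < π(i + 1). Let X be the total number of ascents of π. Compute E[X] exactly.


Write X = Σ X_I over i = 1, …, 280, with X_I the indicator of one ascent.
There are 280 indicators.
For each fixed i, the pair (π(i), π(i+1)) is a uniformly random ordered pair of distinct values from {1, …, 281}; by symmetry P[π(i) < π(i+1)] = 1/2.
By linearity: E[X] = 280 · (1/2) = (281 − 1) · (1/2) = 140 ≈ 140.000000.

E[X] = 140 = 140.000000.


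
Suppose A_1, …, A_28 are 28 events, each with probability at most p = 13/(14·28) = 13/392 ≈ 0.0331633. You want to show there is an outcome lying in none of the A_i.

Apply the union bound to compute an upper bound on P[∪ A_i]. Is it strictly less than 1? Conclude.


Union bound: P[∪_{i=1}^{28} A_i] ≤ Σ_i P[A_i] ≤ 28·p = 28·(13/392) = 13/14.
Numerically: 13/14 ≈ 0.9285714.
Is 13/14 < 1? YES.
Since P[∪ A_i] ≤ 13/14 < 1, the complement has P[∩ A_i^c] ≥ 1 − 13/14 = 1/14 > 0, so some outcome avoids every A_i.

28·p = 13/14 ≈ 0.9285714; existence CERTIFIED by the union bound.


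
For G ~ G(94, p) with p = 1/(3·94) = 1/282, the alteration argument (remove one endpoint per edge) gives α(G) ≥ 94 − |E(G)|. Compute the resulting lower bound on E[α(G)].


E[|E(G)|] = C(94, 2)·p = 4371 · (1/282) = 31/2.
E[α(G)] ≥ n − E[|E(G)|] = 94 − 31/2 = 157/2.
Numerically: ≈ 78.50000.
(This is only a lower bound; the true E[α(G)] may be larger.)

E[α(G)] ≥ 157/2 ≈ 78.50000.


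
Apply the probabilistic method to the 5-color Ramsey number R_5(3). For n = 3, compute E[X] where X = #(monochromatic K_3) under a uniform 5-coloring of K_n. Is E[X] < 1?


E[X] = C(3, 3) · 5^{1 − 3} = 1 · 5^{−2} = 1/25.
As a reduced fraction: E[X] = 1/25 ≈ 0.0400.
Is E[X] < 1? YES.
Since E[X] < 1, there exists a 5-coloring of K_{3} with no monochromatic K_3; hence R_5(3) > 3.

E[X] = 1/25 ≈ 0.0400; E[X] < 1, so R_5(3) > 3.


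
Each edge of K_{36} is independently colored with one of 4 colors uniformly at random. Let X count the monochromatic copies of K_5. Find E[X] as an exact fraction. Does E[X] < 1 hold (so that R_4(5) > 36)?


E[X] = C(36, 5) · 4^{1 − 10} = 376992 · 4^{−9} = 376992/262144.
As a reduced fraction: E[X] = 11781/8192 ≈ 1.43811.
Is E[X] < 1? NO.
Since E[X] ≥ 1, the first-moment bound is inconclusive at n = 36; it does NOT by itself certify R_4(5) > 36.

E[X] = 11781/8192 ≈ 1.43811; E[X] ≥ 1; first-moment method inconclusive here.


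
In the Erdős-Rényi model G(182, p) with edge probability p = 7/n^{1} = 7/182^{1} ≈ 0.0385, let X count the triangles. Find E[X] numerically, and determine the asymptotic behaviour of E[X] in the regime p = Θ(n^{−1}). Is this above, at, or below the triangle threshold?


Number of potential triangles: C(182, 3) = 988260.
Each occurs with probability p³ ≈ (0.0385)³ ≈ 5.68958e-05.
By linearity: E[X] = C(182, 3)·p³ ≈ 988260 · 5.68958e-05 ≈ 56.228.
Here α = 1, so p = 7/n is exactly at the triangle threshold p ~ 1/n. Asymptotically E[X] → c³/6 = 7³/6 = 343/6 ≈ 57.167, a bounded constant. In this regime the triangle count is asymptotically Poisson(c³/6).

E[X] ≈ 56.228; in regime p = Θ(1/n^{1}) E[X] stays bounded (at the triangle threshold p ~ 1/n).


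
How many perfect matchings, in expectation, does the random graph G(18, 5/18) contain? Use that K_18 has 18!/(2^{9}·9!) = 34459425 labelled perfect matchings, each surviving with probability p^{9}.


K_18 has 18!/(2^{9}·9!) = 34459425 labelled perfect matchings.
For each such perfect matching H, let X_H = 1 if all 9 edges of H are present in G. Then P[X_H = 1] = p^{9} = (5/18)^{9} = 1953125/198359290368.
By linearity of expectation: E[X] = Σ_H E[X_H] = 34459425 · p^{9} = 34459425 · 1953125/198359290368 = 830908203125/2448880128.
Numerically: E[X] ≈ 339.3.

E[X] = 34459425 · (5/18)^{9} = 830908203125/2448880128 ≈ 339.3.


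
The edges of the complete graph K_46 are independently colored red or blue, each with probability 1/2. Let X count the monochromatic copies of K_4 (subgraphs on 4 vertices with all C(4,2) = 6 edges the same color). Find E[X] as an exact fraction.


Let X = Σ_S X_S over the C(46, 4) = 163185 subsets S of size 4, where X_S = 1 if the K_4 on S is monochromatic.
For a fixed S, the K_4 on S has C(4, 2) = 6 edges. P[all 6 edges red] = (1/2)^6, and likewise for blue, so P[monochromatic] = 2·(1/2)^6 = 2^{1 − 6} = 1/32.
By linearity: E[X] = C(46, 4) · 2^{1 − 6} = 163185 · 1/32 = 163185/32.
Numerically: E[X] ≈ 5099.531250.

E[X] = C(46,4)·2^(1−C(4,2)) = 163185/32 ≈ 5099.531250.


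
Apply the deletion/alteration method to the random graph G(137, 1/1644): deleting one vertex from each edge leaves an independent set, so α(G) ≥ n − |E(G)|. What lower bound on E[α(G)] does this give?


E[|E(G)|] = C(137, 2)·p = 9316 · (1/1644) = 17/3.
E[α(G)] ≥ n − E[|E(G)|] = 137 − 17/3 = 394/3.
Numerically: ≈ 131.3333.
(This is only a lower bound; the true E[α(G)] may be larger.)

E[α(G)] ≥ 394/3 ≈ 131.3333.


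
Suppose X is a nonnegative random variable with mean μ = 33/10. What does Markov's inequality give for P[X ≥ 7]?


μ = E[X] = 33/10, a = 7.
Markov: P[X ≥ 7] ≤ μ/a = (33/10)/7 = 33/70.
Numerically: ≈ 0.4714.
(Since a = 7 > μ = 3.3000, the bound 33/70 is < 1 and informative.)

P[X ≥ 7] ≤ 33/70 ≈ 0.4714.


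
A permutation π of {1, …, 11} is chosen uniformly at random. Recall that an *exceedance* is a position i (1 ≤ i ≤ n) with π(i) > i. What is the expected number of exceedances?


Write X = Σ_{i=1}^{11} X_i, where X_i = 1_{π(i) > i}.
For each fixed i, π(i) is uniform over {1, …, 11} (marginal of a uniform permutation), so P[π(i) > i] = (n − i)/n. Summing: Σ_{i=1}^{11} (n − i)/n = (0 + 1 + … + 10)/11 = 11(11 − 1)/(2·11) = (11 − 1)/2.
Hence E[X] = Σ_{i=1}^{11} (11 − i)/11 = 5 ≈ 5.000.

E[X] = 5 = 5.000.


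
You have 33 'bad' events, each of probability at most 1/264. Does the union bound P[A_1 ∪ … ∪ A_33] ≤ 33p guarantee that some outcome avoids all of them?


Union bound: P[∪_{i=1}^{33} A_i] ≤ Σ_i P[A_i] ≤ 33·p = 33·(1/264) = 1/8.
Numerically: 1/8 ≈ 0.1250000.
Is 1/8 < 1? YES.
Since P[∪ A_i] ≤ 1/8 < 1, the complement has P[∩ A_i^c] ≥ 1 − 1/8 = 7/8 > 0, so some outcome avoids every A_i.

33·p = 1/8 ≈ 0.1250000; existence CERTIFIED by the union bound.


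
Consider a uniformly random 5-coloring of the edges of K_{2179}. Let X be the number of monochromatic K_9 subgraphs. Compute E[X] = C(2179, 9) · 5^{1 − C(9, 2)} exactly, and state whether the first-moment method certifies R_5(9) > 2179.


E[X] = C(2179, 9) · 5^{1 − 36} = 3001701930880099538508560 · 5^{−35} = 3001701930880099538508560/2910383045673370361328125.
As a reduced fraction: E[X] = 600340386176019907701712/582076609134674072265625 ≈ 1.031377.
Is E[X] < 1? NO.
Since E[X] ≥ 1, the first-moment bound is inconclusive at n = 2179; it does NOT by itself certify R_5(9) > 2179.

E[X] = 600340386176019907701712/582076609134674072265625 ≈ 1.031377; E[X] ≥ 1; first-moment method inconclusive here.


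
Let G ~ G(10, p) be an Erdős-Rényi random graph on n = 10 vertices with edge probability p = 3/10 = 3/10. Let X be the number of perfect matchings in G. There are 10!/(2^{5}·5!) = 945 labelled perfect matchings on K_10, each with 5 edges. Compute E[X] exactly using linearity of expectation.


K_10 has 10!/(2^{5}·5!) = 945 labelled perfect matchings.
For each such perfect matching H, let X_H = 1 if all 5 edges of H are present in G. Then P[X_H = 1] = p^{5} = (3/10)^{5} = 243/100000.
By linearity: E[X] = Σ_H E[X_H] = 945 · p^{5} = 945 · 243/100000 = 45927/20000.
Numerically: E[X] ≈ 2.296.

E[X] = 945 · (3/10)^{5} = 45927/20000 ≈ 2.296.


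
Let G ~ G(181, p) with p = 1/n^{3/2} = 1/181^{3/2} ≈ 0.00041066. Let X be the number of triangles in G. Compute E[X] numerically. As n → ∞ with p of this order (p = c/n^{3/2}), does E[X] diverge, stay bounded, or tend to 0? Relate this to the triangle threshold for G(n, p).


Number of potential triangles: C(181, 3) = 971970.
Each occurs with probability p³ ≈ (0.00041066)³ ≈ 6.92542472e-11.
By linearity: E[X] = C(181, 3)·p³ ≈ 971970 · 6.92542472e-11 ≈ 0.000067.
Since α = 3/2 > 1, p = c/n^{3/2} = o(1/n) is below the triangle threshold p ~ 1/n. Asymptotically E[X] ~ (c³/6)·n^{3(1−α)} = (1³/6)·n^{-1.5} → 0, so by Markov's inequality G has no triangles w.h.p.

E[X] ≈ 0.000067; in regime p = Θ(1/n^{3/2}) E[X] tends to 0 (below the triangle threshold p ~ 1/n).


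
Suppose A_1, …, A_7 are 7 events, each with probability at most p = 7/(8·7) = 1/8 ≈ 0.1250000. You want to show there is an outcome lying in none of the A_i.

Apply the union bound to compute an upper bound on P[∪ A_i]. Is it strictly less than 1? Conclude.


Union bound: P[∪_{i=1}^{7} A_i] ≤ Σ_i P[A_i] ≤ 7·p = 7·(1/8) = 7/8.
Numerically: 7/8 ≈ 0.8750000.
Is 7/8 < 1? YES.
Since P[∪ A_i] ≤ 7/8 < 1, the complement has P[∩ A_i^c] ≥ 1 − 7/8 = 1/8 > 0, so some outcome avoids every A_i.

7·p = 7/8 ≈ 0.8750000; existence CERTIFIED by the union bound.


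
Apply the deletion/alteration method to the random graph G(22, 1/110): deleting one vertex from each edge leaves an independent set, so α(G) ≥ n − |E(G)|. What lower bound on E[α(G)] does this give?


E[|E(G)|] = C(22, 2)·p = 231 · (1/110) = 21/10.
E[α(G)] ≥ n − E[|E(G)|] = 22 − 21/10 = 199/10.
Numerically: ≈ 19.9000.
(This is only a lower bound; the true E[α(G)] may be larger.)

E[α(G)] ≥ 199/10 ≈ 19.9000.


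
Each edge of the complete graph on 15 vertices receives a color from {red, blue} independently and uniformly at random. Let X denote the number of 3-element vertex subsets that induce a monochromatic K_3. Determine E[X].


Let X = Σ_S X_S over the C(15, 3) = 455 subsets S of size 3, where X_S = 1 if the K_3 on S is monochromatic.
For a fixed S, the K_3 on S has C(3, 2) = 3 edges. P[all 3 edges red] = (1/2)^3, and likewise for blue, so P[monochromatic] = 2·(1/2)^3 = 2^{1 − 3} = 1/4.
By linearity of expectation: E[X] = C(15, 3) · 2^{1 − 3} = 455 · 1/4 = 455/4.
Numerically: E[X] ≈ 113.75000.

E[X] = C(15,3)·2^(1−C(3,2)) = 455/4 ≈ 113.75000.


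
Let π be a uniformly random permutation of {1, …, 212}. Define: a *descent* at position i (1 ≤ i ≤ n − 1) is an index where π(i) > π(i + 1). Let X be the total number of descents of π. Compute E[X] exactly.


Write X = Σ X_I over i = 1, …, 211, with X_I the indicator of one descent.
There are 211 indicators.
For each fixed i, the pair (π(i), π(i+1)) is a uniformly random ordered pair of distinct values from {1, …, 212}; by symmetry P[π(i) > π(i+1)] = 1/2.
By linearity: E[X] = 211 · (1/2) = (212 − 1) · (1/2) = 211/2 ≈ 105.5000.

E[X] = 211/2 = 105.5000.


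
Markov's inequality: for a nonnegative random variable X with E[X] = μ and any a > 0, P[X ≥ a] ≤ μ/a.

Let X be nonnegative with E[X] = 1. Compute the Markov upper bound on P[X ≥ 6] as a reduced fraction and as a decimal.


μ = E[X] = 1, a = 6.
Markov: P[X ≥ 6] ≤ μ/a = (1)/6 = 1/6.
Numerically: ≈ 0.167.
(Since a = 6 > μ = 1.000, the bound 1/6 is < 1 and informative.)

P[X ≥ 6] ≤ 1/6 ≈ 0.167.


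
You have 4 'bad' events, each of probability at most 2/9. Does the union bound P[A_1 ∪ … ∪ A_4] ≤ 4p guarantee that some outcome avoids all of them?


Union bound: P[∪_{i=1}^{4} A_i] ≤ Σ_i P[A_i] ≤ 4·p = 4·(2/9) = 8/9.
Numerically: 8/9 ≈ 0.8888889.
Is 8/9 < 1? YES.
Since P[∪ A_i] ≤ 8/9 < 1, the complement has P[∩ A_i^c] ≥ 1 − 8/9 = 1/9 > 0, so some outcome avoids every A_i.

4·p = 8/9 ≈ 0.8888889; existence CERTIFIED by the union bound.


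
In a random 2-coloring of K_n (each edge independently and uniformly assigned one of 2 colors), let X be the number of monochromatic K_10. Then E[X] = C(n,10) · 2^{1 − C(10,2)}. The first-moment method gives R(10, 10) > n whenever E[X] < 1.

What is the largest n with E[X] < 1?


We need C(n, 10) · 2^{1 − 45} < 1, i.e. C(n, 10) < 2^{45 − 1} = 17592186044416.
Check values of n near the boundary:
  n = 96: C(96, 10) = 11279926456656; 11279926456656 < 17592186044416? YES
  n = 97: C(97, 10) = 12576469727536; 12576469727536 < 17592186044416? YES
  n = 98: C(98, 10) = 14005614014756; 14005614014756 < 17592186044416? YES
  n = 99: C(99, 10) = 15579278510796; 15579278510796 < 17592186044416? YES
  n = 100: C(100, 10) = 17310309456440; 17310309456440 < 17592186044416? YES
  n = 101: C(101, 10) = 19212541264840; 19212541264840 < 17592186044416? NO
  n = 102: C(102, 10) = 21300860967540; 21300860967540 < 17592186044416? NO
  n = 103: C(103, 10) = 23591276125340; 23591276125340 < 17592186044416? NO
The largest n with C(n, 10) < 17592186044416 is n = 100 (where E[X] = 2163788682055/2199023255552 ≈ 0.983977). Hence R(10, 10) > 100, i.e. R(10, 10) ≥ 101.

Largest n = 100; hence R(10, 10) > 100.


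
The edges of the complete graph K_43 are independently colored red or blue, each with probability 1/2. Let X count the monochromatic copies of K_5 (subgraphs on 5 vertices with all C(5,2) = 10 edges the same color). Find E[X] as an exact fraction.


Let X = Σ_S X_S over the C(43, 5) = 962598 subsets S of size 5, where X_S = 1 if the K_5 on S is monochromatic.
For a fixed S, the K_5 on S has C(5, 2) = 10 edges. P[all 10 edges red] = (1/2)^10, and likewise for blue, so P[monochromatic] = 2·(1/2)^10 = 2^{1 − 10} = 1/512.
By linearity: E[X] = C(43, 5) · 2^{1 − 10} = 962598 · 1/512 = 481299/256.
Numerically: E[X] ≈ 1880.0742.

E[X] = C(43,5)·2^(1−C(5,2)) = 481299/256 ≈ 1880.0742.


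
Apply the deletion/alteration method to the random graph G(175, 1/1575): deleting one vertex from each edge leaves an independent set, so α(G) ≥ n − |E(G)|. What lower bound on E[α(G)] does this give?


E[|E(G)|] = C(175, 2)·p = 15225 · (1/1575) = 29/3.
E[α(G)] ≥ n − E[|E(G)|] = 175 − 29/3 = 496/3.
Numerically: ≈ 165.333333.
(This is only a lower bound; the true E[α(G)] may be larger.)

E[α(G)] ≥ 496/3 ≈ 165.333333.


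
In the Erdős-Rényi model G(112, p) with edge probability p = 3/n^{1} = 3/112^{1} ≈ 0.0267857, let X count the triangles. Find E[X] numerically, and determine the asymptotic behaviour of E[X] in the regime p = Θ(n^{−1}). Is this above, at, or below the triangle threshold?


Number of potential triangles: C(112, 3) = 227920.
Each occurs with probability p³ ≈ (0.0267857)³ ≈ 1.92180667e-05.
By linearity: E[X] = C(112, 3)·p³ ≈ 227920 · 1.92180667e-05 ≈ 4.380182.
Here α = 1, so p = 3/n is exactly at the triangle threshold p ~ 1/n. Asymptotically E[X] → c³/6 = 3³/6 = 9/2 ≈ 4.500000, a bounded constant. In this regime the triangle count is asymptotically Poisson(c³/6).

E[X] ≈ 4.380182; in regime p = Θ(1/n^{1}) E[X] stays bounded (at the triangle threshold p ~ 1/n).


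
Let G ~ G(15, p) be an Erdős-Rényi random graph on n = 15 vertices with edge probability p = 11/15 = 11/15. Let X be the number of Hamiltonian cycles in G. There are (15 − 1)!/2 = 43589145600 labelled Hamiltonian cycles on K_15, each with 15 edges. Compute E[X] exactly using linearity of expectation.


K_15 has (15 − 1)!/2 = 43589145600 labelled Hamiltonian cycles.
For each such Hamiltonian cycle H, let X_H = 1 if all 15 edges of H are present in G. Then P[X_H = 1] = p^{15} = (11/15)^{15} = 4177248169415651/437893890380859375.
By linearity: E[X] = Σ_H E[X_H] = 43589145600 · p^{15} = 43589145600 · 4177248169415651/437893890380859375 = 29972457393249757754368/72081298828125.
Numerically: E[X] ≈ 4.16e+08.

E[X] = 43589145600 · (11/15)^{15} = 29972457393249757754368/72081298828125 ≈ 4.16e+08.


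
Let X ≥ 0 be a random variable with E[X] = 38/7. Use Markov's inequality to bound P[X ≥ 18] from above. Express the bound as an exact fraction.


μ = E[X] = 38/7, a = 18.
Markov: P[X ≥ 18] ≤ μ/a = (38/7)/18 = 19/63.
Numerically: ≈ 0.30159.
(Since a = 18 > μ = 5.42857, the bound 19/63 is < 1 and informative.)

P[X ≥ 18] ≤ 19/63 ≈ 0.30159.


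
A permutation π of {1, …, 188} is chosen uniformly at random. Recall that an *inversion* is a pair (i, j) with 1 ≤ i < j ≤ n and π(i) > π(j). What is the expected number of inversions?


Write X = Σ X_I over the C(188, 2) = 17578 pairs i < j, with X_I the indicator of one inversion.
There are 17578 indicators.
For each fixed pair i < j, the values π(i) and π(j) are two distinct elements of {1, …, 188} in uniformly random order; by symmetry P[π(i) > π(j)] = 1/2.
By linearity: E[X] = 17578 · (1/2) = C(188, 2) · (1/2) = 17578/2 = 8789 ≈ 8789.000.

E[X] = 8789 = 8789.000.


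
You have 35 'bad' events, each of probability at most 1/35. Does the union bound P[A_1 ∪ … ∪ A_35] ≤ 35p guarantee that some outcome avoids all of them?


Union bound: P[∪_{i=1}^{35} A_i] ≤ Σ_i P[A_i] ≤ 35·p = 35·(1/35) = 1.
Numerically: 1 ≈ 1.000.
Is 1 < 1? NO.
Since the bound 1 is ≥ 1, the union bound is uninformative here; it does NOT by itself certify existence.

35·p = 1 ≈ 1.000; existence NOT certified by the union bound.


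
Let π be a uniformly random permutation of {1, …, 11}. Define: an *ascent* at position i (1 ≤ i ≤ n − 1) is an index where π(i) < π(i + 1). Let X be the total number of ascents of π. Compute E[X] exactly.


Write X = Σ X_I over i = 1, …, 10, with X_I the indicator of one ascent.
There are 10 indicators.
For each fixed i, the pair (π(i), π(i+1)) is a uniformly random ordered pair of distinct values from {1, …, 11}; by symmetry P[π(i) < π(i+1)] = 1/2.
By linearity: E[X] = 10 · (1/2) = (11 − 1) · (1/2) = 5 ≈ 5.000000.

E[X] = 5 = 5.000000.


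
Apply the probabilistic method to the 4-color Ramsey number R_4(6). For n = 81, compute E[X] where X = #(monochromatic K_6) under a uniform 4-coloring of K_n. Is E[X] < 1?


E[X] = C(81, 6) · 4^{1 − 15} = 324540216 · 4^{−14} = 324540216/268435456.
As a reduced fraction: E[X] = 40567527/33554432 ≈ 1.2090065.
Is E[X] < 1? NO.
Since E[X] ≥ 1, the first-moment bound is inconclusive at n = 81; it does NOT by itself certify R_4(6) > 81.

E[X] = 40567527/33554432 ≈ 1.2090065; E[X] ≥ 1; first-moment method inconclusive here.


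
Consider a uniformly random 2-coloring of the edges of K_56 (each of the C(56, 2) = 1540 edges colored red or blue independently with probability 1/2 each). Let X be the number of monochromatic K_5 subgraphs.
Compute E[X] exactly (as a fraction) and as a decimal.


Let X = Σ_S X_S over the C(56, 5) = 3819816 subsets S of size 5, where X_S = 1 if the K_5 on S is monochromatic.
For a fixed S, the K_5 on S has C(5, 2) = 10 edges. P[all 10 edges red] = (1/2)^10, and likewise for blue, so P[monochromatic] = 2·(1/2)^10 = 2^{1 − 10} = 1/512.
By linearity of expectation: E[X] = C(56, 5) · 2^{1 − 10} = 3819816 · 1/512 = 477477/64.
Numerically: E[X] ≈ 7460.578.

E[X] = C(56,5)·2^(1−C(5,2)) = 477477/64 ≈ 7460.578.


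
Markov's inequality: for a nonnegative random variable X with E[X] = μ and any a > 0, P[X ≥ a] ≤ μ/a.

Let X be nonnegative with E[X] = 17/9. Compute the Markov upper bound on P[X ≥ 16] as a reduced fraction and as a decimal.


μ = E[X] = 17/9, a = 16.
Markov: P[X ≥ 16] ≤ μ/a = (17/9)/16 = 17/144.
Numerically: ≈ 0.11806.
(Since a = 16 > μ = 1.88889, the bound 17/144 is < 1 and informative.)

P[X ≥ 16] ≤ 17/144 ≈ 0.11806.


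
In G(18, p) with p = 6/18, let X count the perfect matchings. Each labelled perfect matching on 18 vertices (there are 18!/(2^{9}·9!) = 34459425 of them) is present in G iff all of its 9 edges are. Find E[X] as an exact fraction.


K_18 has 18!/(2^{9}·9!) = 34459425 labelled perfect matchings.
For each such perfect matching H, let X_H = 1 if all 9 edges of H are present in G. Then P[X_H = 1] = p^{9} = (1/3)^{9} = 1/19683.
Summing the indicators: E[X] = Σ_H E[X_H] = 34459425 · p^{9} = 34459425 · 1/19683 = 425425/243.
Numerically: E[X] ≈ 1.75e+03.

E[X] = 34459425 · (1/3)^{9} = 425425/243 ≈ 1.75e+03.


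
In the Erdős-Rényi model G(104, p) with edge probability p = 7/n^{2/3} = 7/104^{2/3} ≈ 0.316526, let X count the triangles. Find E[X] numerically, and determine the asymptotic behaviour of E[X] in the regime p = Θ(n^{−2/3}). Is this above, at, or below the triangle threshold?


Number of potential triangles: C(104, 3) = 182104.
Each occurs with probability p³ ≈ (0.316526)³ ≈ 3.17122781e-02.
By linearity: E[X] = C(104, 3)·p³ ≈ 182104 · 3.17122781e-02 ≈ 5774.932692.
Since α = 2/3 < 1, p = c/n^{2/3} ≫ 1/n is above the triangle threshold p ~ 1/n. Asymptotically E[X] ~ (c³/6)·n^{3(1−α)} = (7³/6)·n^{1} → ∞; triangles are abundant w.h.p.

E[X] ≈ 5774.932692; in regime p = Θ(1/n^{2/3}) E[X] diverges (above the triangle threshold p ~ 1/n).


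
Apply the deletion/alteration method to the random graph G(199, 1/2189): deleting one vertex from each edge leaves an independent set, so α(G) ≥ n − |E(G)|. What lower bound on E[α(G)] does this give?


E[|E(G)|] = C(199, 2)·p = 19701 · (1/2189) = 9.
E[α(G)] ≥ n − E[|E(G)|] = 199 − 9 = 190.
Numerically: ≈ 190.000000.
(This is only a lower bound; the true E[α(G)] may be larger.)

E[α(G)] ≥ 190 ≈ 190.000000.


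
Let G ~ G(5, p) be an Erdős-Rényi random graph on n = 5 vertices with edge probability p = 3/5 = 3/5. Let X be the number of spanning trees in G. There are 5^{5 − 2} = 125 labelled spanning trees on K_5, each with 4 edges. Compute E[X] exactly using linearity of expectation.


K_5 has 5^{5 − 2} = 125 labelled spanning trees.
For each such spanning tree H, let X_H = 1 if all 4 edges of H are present in G. Then P[X_H = 1] = p^{4} = (3/5)^{4} = 81/625.
By linearity of expectation: E[X] = Σ_H E[X_H] = 125 · p^{4} = 125 · 81/625 = 81/5.
Numerically: E[X] ≈ 16.2.

E[X] = 125 · (3/5)^{4} = 81/5 ≈ 16.2.


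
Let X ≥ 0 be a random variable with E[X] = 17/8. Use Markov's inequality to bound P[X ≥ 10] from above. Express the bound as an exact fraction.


μ = E[X] = 17/8, a = 10.
Markov: P[X ≥ 10] ≤ μ/a = (17/8)/10 = 17/80.
Numerically: ≈ 0.212.
(Since a = 10 > μ = 2.125, the bound 17/80 is < 1 and informative.)

P[X ≥ 10] ≤ 17/80 ≈ 0.212.


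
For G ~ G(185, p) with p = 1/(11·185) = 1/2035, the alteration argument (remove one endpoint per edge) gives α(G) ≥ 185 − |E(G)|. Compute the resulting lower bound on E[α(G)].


E[|E(G)|] = C(185, 2)·p = 17020 · (1/2035) = 92/11.
E[α(G)] ≥ n − E[|E(G)|] = 185 − 92/11 = 1943/11.
Numerically: ≈ 176.636364.
(This is only a lower bound; the true E[α(G)] may be larger.)

E[α(G)] ≥ 1943/11 ≈ 176.636364.


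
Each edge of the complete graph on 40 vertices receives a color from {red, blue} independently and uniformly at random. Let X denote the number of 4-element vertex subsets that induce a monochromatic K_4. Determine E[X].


Let X = Σ_S X_S over the C(40, 4) = 91390 subsets S of size 4, where X_S = 1 if the K_4 on S is monochromatic.
For a fixed S, the K_4 on S has C(4, 2) = 6 edges. P[all 6 edges red] = (1/2)^6, and likewise for blue, so P[monochromatic] = 2·(1/2)^6 = 2^{1 − 6} = 1/32.
By linearity of expectation: E[X] = C(40, 4) · 2^{1 − 6} = 91390 · 1/32 = 45695/16.
Numerically: E[X] ≈ 2855.93750.

E[X] = C(40,4)·2^(1−C(4,2)) = 45695/16 ≈ 2855.93750.


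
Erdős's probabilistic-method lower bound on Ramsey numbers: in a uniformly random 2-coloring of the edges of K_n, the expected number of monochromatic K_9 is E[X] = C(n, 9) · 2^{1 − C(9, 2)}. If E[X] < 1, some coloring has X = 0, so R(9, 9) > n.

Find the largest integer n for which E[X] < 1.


We need C(n, 9) · 2^{1 − 36} < 1, i.e. C(n, 9) < 2^{36 − 1} = 34359738368.
Check values of n near the boundary:
  n = 59: C(59, 9) = 12565671261; 12565671261 < 34359738368? YES
  n = 60: C(60, 9) = 14783142660; 14783142660 < 34359738368? YES
  n = 61: C(61, 9) = 17341763505; 17341763505 < 34359738368? YES
  n = 62: C(62, 9) = 20286591270; 20286591270 < 34359738368? YES
  n = 63: C(63, 9) = 23667689815; 23667689815 < 34359738368? YES
  n = 64: C(64, 9) = 27540584512; 27540584512 < 34359738368? YES
  n = 65: C(65, 9) = 31966749880; 31966749880 < 34359738368? YES
  n = 66: C(66, 9) = 37014131440; 37014131440 < 34359738368? NO
  n = 67: C(67, 9) = 42757703560; 42757703560 < 34359738368? NO
The largest n with C(n, 9) < 34359738368 is n = 65 (where E[X] = 3995843735/4294967296 ≈ 0.93035). Hence R(9, 9) > 65, i.e. R(9, 9) ≥ 66.

Largest n = 65; hence R(9, 9) > 65.


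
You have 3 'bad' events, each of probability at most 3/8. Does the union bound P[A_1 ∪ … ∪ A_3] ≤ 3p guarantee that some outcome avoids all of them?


Union bound: P[∪_{i=1}^{3} A_i] ≤ Σ_i P[A_i] ≤ 3·p = 3·(3/8) = 9/8.
Numerically: 9/8 ≈ 1.125.
Is 9/8 < 1? NO.
Since the bound 9/8 is ≥ 1, the union bound is uninformative here; it does NOT by itself certify existence.

3·p = 9/8 ≈ 1.125; existence NOT certified by the union bound.


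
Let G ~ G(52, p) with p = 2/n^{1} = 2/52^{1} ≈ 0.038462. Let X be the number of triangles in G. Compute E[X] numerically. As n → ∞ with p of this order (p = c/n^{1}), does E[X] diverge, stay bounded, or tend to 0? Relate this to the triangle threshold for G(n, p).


Number of potential triangles: C(52, 3) = 22100.
Each occurs with probability p³ ≈ (0.038462)³ ≈ 5.6895767e-05.
By linearity: E[X] = C(52, 3)·p³ ≈ 22100 · 5.6895767e-05 ≈ 1.25740.
Here α = 1, so p = 2/n is exactly at the triangle threshold p ~ 1/n. Asymptotically E[X] → c³/6 = 2³/6 = 4/3 ≈ 1.33333, a bounded constant. In this regime the triangle count is asymptotically Poisson(c³/6).

E[X] ≈ 1.25740; in regime p = Θ(1/n^{1}) E[X] stays bounded (at the triangle threshold p ~ 1/n).


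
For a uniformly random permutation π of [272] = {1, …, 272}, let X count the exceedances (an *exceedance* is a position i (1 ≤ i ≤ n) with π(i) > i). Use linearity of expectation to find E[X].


Write X = Σ_{i=1}^{272} X_i, where X_i = 1_{π(i) > i}.
For each fixed i, π(i) is uniform over {1, …, 272} (marginal of a uniform permutation), so P[π(i) > i] = (n − i)/n. Summing: Σ_{i=1}^{272} (n − i)/n = (0 + 1 + … + 271)/272 = 272(272 − 1)/(2·272) = (272 − 1)/2.
Hence E[X] = Σ_{i=1}^{272} (272 − i)/272 = 271/2 ≈ 135.50000.

E[X] = 271/2 = 135.50000.


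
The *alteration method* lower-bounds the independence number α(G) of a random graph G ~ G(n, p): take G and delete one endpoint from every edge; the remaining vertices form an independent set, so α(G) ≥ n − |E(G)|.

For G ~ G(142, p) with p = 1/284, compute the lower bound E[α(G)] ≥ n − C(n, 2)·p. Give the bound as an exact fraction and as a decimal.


E[|E(G)|] = C(142, 2)·p = 10011 · (1/284) = 141/4.
E[α(G)] ≥ n − E[|E(G)|] = 142 − 141/4 = 427/4.
Numerically: ≈ 106.750000.
(This is only a lower bound; the true E[α(G)] may be larger.)

E[α(G)] ≥ 427/4 ≈ 106.750000.


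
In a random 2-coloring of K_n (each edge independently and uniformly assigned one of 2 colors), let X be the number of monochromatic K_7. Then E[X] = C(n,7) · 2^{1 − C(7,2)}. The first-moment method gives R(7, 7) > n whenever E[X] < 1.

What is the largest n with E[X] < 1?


We need C(n, 7) · 2^{1 − 21} < 1, i.e. C(n, 7) < 2^{21 − 1} = 1048576.
Check values of n near the boundary:
  n = 22: C(22, 7) = 170544; 170544 < 1048576? YES
  n = 23: C(23, 7) = 245157; 245157 < 1048576? YES
  n = 24: C(24, 7) = 346104; 346104 < 1048576? YES
  n = 25: C(25, 7) = 480700; 480700 < 1048576? YES
  n = 26: C(26, 7) = 657800; 657800 < 1048576? YES
  n = 27: C(27, 7) = 888030; 888030 < 1048576? YES
  n = 28: C(28, 7) = 1184040; 1184040 < 1048576? NO
  n = 29: C(29, 7) = 1560780; 1560780 < 1048576? NO
  n = 30: C(30, 7) = 2035800; 2035800 < 1048576? NO
The largest n with C(n, 7) < 1048576 is n = 27 (where E[X] = 444015/524288 ≈ 0.847). Hence R(7, 7) > 27, i.e. R(7, 7) ≥ 28.

Largest n = 27; hence R(7, 7) > 27.


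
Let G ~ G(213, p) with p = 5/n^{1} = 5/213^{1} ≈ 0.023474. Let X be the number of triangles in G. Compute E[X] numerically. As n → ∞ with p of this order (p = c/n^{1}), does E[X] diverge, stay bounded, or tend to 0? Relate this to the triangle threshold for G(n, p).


Number of potential triangles: C(213, 3) = 1587986.
Each occurs with probability p³ ≈ (0.023474)³ ≈ 1.2935142e-05.
By linearity: E[X] = C(213, 3)·p³ ≈ 1587986 · 1.2935142e-05 ≈ 20.54082.
Here α = 1, so p = 5/n is exactly at the triangle threshold p ~ 1/n. Asymptotically E[X] → c³/6 = 5³/6 = 125/6 ≈ 20.83333, a bounded constant. In this regime the triangle count is asymptotically Poisson(c³/6).

E[X] ≈ 20.54082; in regime p = Θ(1/n^{1}) E[X] stays bounded (at the triangle threshold p ~ 1/n).


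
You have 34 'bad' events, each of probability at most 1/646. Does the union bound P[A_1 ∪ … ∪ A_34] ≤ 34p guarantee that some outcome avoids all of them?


Union bound: P[∪_{i=1}^{34} A_i] ≤ Σ_i P[A_i] ≤ 34·p = 34·(1/646) = 1/19.
Numerically: 1/19 ≈ 0.05263.
Is 1/19 < 1? YES.
Since P[∪ A_i] ≤ 1/19 < 1, the complement has P[∩ A_i^c] ≥ 1 − 1/19 = 18/19 > 0, so some outcome avoids every A_i.

34·p = 1/19 ≈ 0.05263; existence CERTIFIED by the union bound.


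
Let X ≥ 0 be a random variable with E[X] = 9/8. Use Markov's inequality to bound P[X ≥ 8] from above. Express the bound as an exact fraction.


μ = E[X] = 9/8, a = 8.
Markov: P[X ≥ 8] ≤ μ/a = (9/8)/8 = 9/64.
Numerically: ≈ 0.141.
(Since a = 8 > μ = 1.125, the bound 9/64 is < 1 and informative.)

P[X ≥ 8] ≤ 9/64 ≈ 0.141.


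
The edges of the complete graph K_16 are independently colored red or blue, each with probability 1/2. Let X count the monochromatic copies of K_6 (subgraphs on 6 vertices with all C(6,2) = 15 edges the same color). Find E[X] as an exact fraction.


Let X = Σ_S X_S over the C(16, 6) = 8008 subsets S of size 6, where X_S = 1 if the K_6 on S is monochromatic.
For a fixed S, the K_6 on S has C(6, 2) = 15 edges. P[all 15 edges red] = (1/2)^15, and likewise for blue, so P[monochromatic] = 2·(1/2)^15 = 2^{1 − 15} = 1/16384.
By linearity: E[X] = C(16, 6) · 2^{1 − 15} = 8008 · 1/16384 = 1001/2048.
Numerically: E[X] ≈ 0.489.

E[X] = C(16,6)·2^(1−C(6,2)) = 1001/2048 ≈ 0.489.


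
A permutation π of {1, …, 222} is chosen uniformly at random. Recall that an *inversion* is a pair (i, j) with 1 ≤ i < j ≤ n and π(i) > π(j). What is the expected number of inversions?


Write X = Σ X_I over the C(222, 2) = 24531 pairs i < j, with X_I the indicator of one inversion.
There are 24531 indicators.
For each fixed pair i < j, the values π(i) and π(j) are two distinct elements of {1, …, 222} in uniformly random order; by symmetry P[π(i) > π(j)] = 1/2.
By linearity: E[X] = 24531 · (1/2) = C(222, 2) · (1/2) = 24531/2 = 24531/2 ≈ 12265.5000.

E[X] = 24531/2 = 12265.5000.


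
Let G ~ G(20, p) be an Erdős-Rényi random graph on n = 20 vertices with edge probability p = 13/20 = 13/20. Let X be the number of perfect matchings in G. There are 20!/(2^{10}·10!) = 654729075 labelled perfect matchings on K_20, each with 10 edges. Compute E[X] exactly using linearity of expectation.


K_20 has 20!/(2^{10}·10!) = 654729075 labelled perfect matchings.
For each such perfect matching H, let X_H = 1 if all 10 edges of H are present in G. Then P[X_H = 1] = p^{10} = (13/20)^{10} = 137858491849/10240000000000.
By linearity: E[X] = Σ_H E[X_H] = 654729075 · p^{10} = 654729075 · 137858491849/10240000000000 = 3610398513967632387/409600000000.
Numerically: E[X] ≈ 8.8144e+06.

E[X] = 654729075 · (13/20)^{10} = 3610398513967632387/409600000000 ≈ 8.8144e+06.


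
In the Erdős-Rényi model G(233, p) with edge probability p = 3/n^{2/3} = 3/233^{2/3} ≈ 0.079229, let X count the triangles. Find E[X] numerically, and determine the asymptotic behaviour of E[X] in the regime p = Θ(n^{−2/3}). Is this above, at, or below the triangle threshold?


Number of potential triangles: C(233, 3) = 2081156.
Each occurs with probability p³ ≈ (0.079229)³ ≈ 4.9733832e-04.
By linearity: E[X] = C(233, 3)·p³ ≈ 2081156 · 4.9733832e-04 ≈ 1035.03863.
Since α = 2/3 < 1, p = c/n^{2/3} ≫ 1/n is above the triangle threshold p ~ 1/n. Asymptotically E[X] ~ (c³/6)·n^{3(1−α)} = (3³/6)·n^{1} → ∞; triangles are abundant w.h.p.

E[X] ≈ 1035.03863; in regime p = Θ(1/n^{2/3}) E[X] diverges (above the triangle threshold p ~ 1/n).


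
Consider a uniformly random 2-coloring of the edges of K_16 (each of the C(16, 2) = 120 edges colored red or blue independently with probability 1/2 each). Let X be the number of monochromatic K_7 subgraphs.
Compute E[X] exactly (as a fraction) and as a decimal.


Let X = Σ_S X_S over the C(16, 7) = 11440 subsets S of size 7, where X_S = 1 if the K_7 on S is monochromatic.
For a fixed S, the K_7 on S has C(7, 2) = 21 edges. P[all 21 edges red] = (1/2)^21, and likewise for blue, so P[monochromatic] = 2·(1/2)^21 = 2^{1 − 21} = 1/1048576.
By linearity: E[X] = C(16, 7) · 2^{1 − 21} = 11440 · 1/1048576 = 715/65536.
Numerically: E[X] ≈ 0.011.

E[X] = C(16,7)·2^(1−C(7,2)) = 715/65536 ≈ 0.011.


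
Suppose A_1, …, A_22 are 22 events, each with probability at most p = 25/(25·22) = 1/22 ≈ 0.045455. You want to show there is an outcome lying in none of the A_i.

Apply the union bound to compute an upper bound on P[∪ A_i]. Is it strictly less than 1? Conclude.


Union bound: P[∪_{i=1}^{22} A_i] ≤ Σ_i P[A_i] ≤ 22·p = 22·(1/22) = 1.
Numerically: 1 ≈ 1.000000.
Is 1 < 1? NO.
Since the bound 1 is ≥ 1, the union bound is uninformative here; it does NOT by itself certify existence.

22·p = 1 ≈ 1.000000; existence NOT certified by the union bound.


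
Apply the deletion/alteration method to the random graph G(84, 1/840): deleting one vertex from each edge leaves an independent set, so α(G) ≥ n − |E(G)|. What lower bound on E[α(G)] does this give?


E[|E(G)|] = C(84, 2)·p = 3486 · (1/840) = 83/20.
E[α(G)] ≥ n − E[|E(G)|] = 84 − 83/20 = 1597/20.
Numerically: ≈ 79.85000.
(This is only a lower bound; the true E[α(G)] may be larger.)

E[α(G)] ≥ 1597/20 ≈ 79.85000.


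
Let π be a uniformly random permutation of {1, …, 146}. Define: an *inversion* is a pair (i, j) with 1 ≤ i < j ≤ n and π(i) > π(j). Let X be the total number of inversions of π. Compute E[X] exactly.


Write X = Σ X_I over the C(146, 2) = 10585 pairs i < j, with X_I the indicator of one inversion.
There are 10585 indicators.
For each fixed pair i < j, the values π(i) and π(j) are two distinct elements of {1, …, 146} in uniformly random order; by symmetry P[π(i) > π(j)] = 1/2.
By linearity: E[X] = 10585 · (1/2) = C(146, 2) · (1/2) = 10585/2 = 10585/2 ≈ 5292.50000.

E[X] = 10585/2 = 5292.50000.


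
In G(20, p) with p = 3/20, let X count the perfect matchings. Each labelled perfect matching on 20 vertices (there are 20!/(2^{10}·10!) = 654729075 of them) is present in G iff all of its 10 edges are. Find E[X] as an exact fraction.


K_20 has 20!/(2^{10}·10!) = 654729075 labelled perfect matchings.
For each such perfect matching H, let X_H = 1 if all 10 edges of H are present in G. Then P[X_H = 1] = p^{10} = (3/20)^{10} = 59049/10240000000000.
By linearity of expectation: E[X] = Σ_H E[X_H] = 654729075 · p^{10} = 654729075 · 59049/10240000000000 = 1546443885987/409600000000.
Numerically: E[X] ≈ 3.78.

E[X] = 654729075 · (3/20)^{10} = 1546443885987/409600000000 ≈ 3.78.


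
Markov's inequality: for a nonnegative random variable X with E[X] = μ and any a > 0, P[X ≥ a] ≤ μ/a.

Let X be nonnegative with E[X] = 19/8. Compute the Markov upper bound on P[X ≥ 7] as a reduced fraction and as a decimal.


μ = E[X] = 19/8, a = 7.
Markov: P[X ≥ 7] ≤ μ/a = (19/8)/7 = 19/56.
Numerically: ≈ 0.33929.
(Since a = 7 > μ = 2.37500, the bound 19/56 is < 1 and informative.)

P[X ≥ 7] ≤ 19/56 ≈ 0.33929.


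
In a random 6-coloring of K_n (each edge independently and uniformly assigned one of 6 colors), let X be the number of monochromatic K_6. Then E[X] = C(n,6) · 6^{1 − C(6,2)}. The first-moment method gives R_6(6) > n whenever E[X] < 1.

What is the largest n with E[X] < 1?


We need C(n, 6) · 6^{1 − 15} < 1, i.e. C(n, 6) < 6^{15 − 1} = 78364164096.
Check values of n near the boundary:
  n = 197: C(197, 6) = 75176946208; 75176946208 < 78364164096? YES
  n = 198: C(198, 6) = 77526225777; 77526225777 < 78364164096? YES
  n = 199: C(199, 6) = 79936367511; 79936367511 < 78364164096? NO
  n = 200: C(200, 6) = 82408626300; 82408626300 < 78364164096? NO
The largest n with C(n, 6) < 78364164096 is n = 198 (where E[X] = 25842075259/26121388032 ≈ 0.989). Hence R_6(6) > 198, i.e. R_6(6) ≥ 199.

Largest n = 198; hence R_6(6) > 198.


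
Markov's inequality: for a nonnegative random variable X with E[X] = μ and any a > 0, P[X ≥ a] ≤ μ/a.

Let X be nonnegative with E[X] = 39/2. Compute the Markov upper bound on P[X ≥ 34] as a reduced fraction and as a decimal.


μ = E[X] = 39/2, a = 34.
Markov: P[X ≥ 34] ≤ μ/a = (39/2)/34 = 39/68.
Numerically: ≈ 0.57353.
(Since a = 34 > μ = 19.50000, the bound 39/68 is < 1 and informative.)

P[X ≥ 34] ≤ 39/68 ≈ 0.57353.


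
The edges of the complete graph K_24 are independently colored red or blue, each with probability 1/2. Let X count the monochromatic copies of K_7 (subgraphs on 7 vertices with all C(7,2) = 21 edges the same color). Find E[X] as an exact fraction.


Let X = Σ_S X_S over the C(24, 7) = 346104 subsets S of size 7, where X_S = 1 if the K_7 on S is monochromatic.
For a fixed S, the K_7 on S has C(7, 2) = 21 edges. P[all 21 edges red] = (1/2)^21, and likewise for blue, so P[monochromatic] = 2·(1/2)^21 = 2^{1 − 21} = 1/1048576.
By linearity: E[X] = C(24, 7) · 2^{1 − 21} = 346104 · 1/1048576 = 43263/131072.
Numerically: E[X] ≈ 0.330070.

E[X] = C(24,7)·2^(1−C(7,2)) = 43263/131072 ≈ 0.330070.
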